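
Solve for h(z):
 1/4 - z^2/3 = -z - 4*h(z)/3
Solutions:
 h(z) = z^2/4 - 3*z/4 - 3/16


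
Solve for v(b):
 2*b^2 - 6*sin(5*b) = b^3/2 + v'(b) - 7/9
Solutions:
 v(b) = C1 - b^4/8 + 2*b^3/3 + 7*b/9 + 6*cos(5*b)/5


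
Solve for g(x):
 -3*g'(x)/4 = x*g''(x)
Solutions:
 g(x) = C1 + C2*x^(1/4)


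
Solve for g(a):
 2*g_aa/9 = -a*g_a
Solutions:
 g(a) = C1 + C2*erf(3*a/2)


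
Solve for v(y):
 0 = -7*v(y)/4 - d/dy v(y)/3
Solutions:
 v(y) = C1*exp(-21*y/4)


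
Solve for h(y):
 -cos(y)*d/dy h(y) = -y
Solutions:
 h(y) = C1 + Integral(y/cos(y), y)


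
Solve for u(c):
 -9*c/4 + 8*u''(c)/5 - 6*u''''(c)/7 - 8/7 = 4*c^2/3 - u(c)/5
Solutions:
 u(c) = C1*exp(-sqrt(30)*c*sqrt(28 + sqrt(994))/30) + C2*exp(sqrt(30)*c*sqrt(28 + sqrt(994))/30) + C3*sin(sqrt(30)*c*sqrt(-28 + sqrt(994))/30) + C4*cos(sqrt(30)*c*sqrt(-28 + sqrt(994))/30) + 20*c^2/3 + 45*c/4 - 2120/21


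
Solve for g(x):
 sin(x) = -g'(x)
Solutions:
 g(x) = C1 + cos(x)


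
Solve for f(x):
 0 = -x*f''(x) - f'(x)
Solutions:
 f(x) = C1 + C2*log(x)


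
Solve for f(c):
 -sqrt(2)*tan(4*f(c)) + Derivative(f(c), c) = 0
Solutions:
 f(c) = -asin(C1*exp(4*sqrt(2)*c))/4 + pi/4
 f(c) = asin(C1*exp(4*sqrt(2)*c))/4


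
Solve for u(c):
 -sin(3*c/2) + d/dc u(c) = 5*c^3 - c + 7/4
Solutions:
 u(c) = C1 + 5*c^4/4 - c^2/2 + 7*c/4 - 2*cos(3*c/2)/3


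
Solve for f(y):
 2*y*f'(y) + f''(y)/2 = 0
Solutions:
 f(y) = C1 + C2*erf(sqrt(2)*y)


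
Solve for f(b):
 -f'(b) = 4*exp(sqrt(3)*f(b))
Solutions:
 f(b) = sqrt(3)*(2*log(1/(C1 + 4*b)) - log(3))/6


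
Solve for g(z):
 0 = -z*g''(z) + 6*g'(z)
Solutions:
 g(z) = C1 + C2*z^7


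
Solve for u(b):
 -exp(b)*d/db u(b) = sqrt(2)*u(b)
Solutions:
 u(b) = C1*exp(sqrt(2)*exp(-b))


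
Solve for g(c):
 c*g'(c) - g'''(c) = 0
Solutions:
 g(c) = C1 + Integral(C2*airyai(c) + C3*airybi(c), c)


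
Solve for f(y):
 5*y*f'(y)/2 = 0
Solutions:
 f(y) = C1


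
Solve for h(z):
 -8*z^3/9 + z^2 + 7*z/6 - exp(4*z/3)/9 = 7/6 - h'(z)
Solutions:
 h(z) = C1 + 2*z^4/9 - z^3/3 - 7*z^2/12 + 7*z/6 + exp(4*z/3)/12


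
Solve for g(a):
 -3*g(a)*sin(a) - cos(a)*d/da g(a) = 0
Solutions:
 g(a) = C1*cos(a)^3


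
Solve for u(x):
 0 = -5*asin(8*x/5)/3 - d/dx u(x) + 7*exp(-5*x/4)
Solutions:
 u(x) = C1 - 5*x*asin(8*x/5)/3 - 5*sqrt(25 - 64*x^2)/24 - 28*exp(-5*x/4)/5


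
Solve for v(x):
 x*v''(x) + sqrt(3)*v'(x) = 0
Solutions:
 v(x) = C1 + C2*x^(1 - sqrt(3))


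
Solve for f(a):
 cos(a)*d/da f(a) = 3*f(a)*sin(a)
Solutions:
 f(a) = C1/cos(a)^3


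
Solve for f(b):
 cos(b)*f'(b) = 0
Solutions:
 f(b) = C1


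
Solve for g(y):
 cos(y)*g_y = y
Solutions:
 g(y) = C1 + Integral(y/cos(y), y)


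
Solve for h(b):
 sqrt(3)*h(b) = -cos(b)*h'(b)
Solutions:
 h(b) = C1*(sin(b) - 1)^(sqrt(3)/2)/(sin(b) + 1)^(sqrt(3)/2)


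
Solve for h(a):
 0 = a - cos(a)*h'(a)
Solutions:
 h(a) = C1 + Integral(a/cos(a), a)


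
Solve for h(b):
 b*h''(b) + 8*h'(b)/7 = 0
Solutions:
 h(b) = C1 + C2/b^(1/7)


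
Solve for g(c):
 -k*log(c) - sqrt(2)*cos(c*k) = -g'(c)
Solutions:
 g(c) = C1 + c*k*(log(c) - 1) + sqrt(2)*Piecewise((sin(c*k)/k, Ne(k, 0)), (c, True))


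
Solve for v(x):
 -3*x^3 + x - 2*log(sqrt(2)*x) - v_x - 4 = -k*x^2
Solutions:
 v(x) = C1 + k*x^3/3 - 3*x^4/4 + x^2/2 - 2*x*log(x) - 2*x - x*log(2)


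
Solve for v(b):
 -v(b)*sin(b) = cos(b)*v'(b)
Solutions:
 v(b) = C1*cos(b)


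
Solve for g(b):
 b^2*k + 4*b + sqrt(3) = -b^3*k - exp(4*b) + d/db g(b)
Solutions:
 g(b) = C1 + b^4*k/4 + b^3*k/3 + 2*b^2 + sqrt(3)*b + exp(4*b)/4


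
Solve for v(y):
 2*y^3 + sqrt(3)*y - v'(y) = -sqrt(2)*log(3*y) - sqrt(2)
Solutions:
 v(y) = C1 + y^4/2 + sqrt(3)*y^2/2 + sqrt(2)*y*log(y) + sqrt(2)*y*log(3)


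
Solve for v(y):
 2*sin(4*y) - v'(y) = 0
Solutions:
 v(y) = C1 - cos(4*y)/2


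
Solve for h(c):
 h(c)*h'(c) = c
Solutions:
 h(c) = -sqrt(C1 + c^2)
 h(c) = sqrt(C1 + c^2)


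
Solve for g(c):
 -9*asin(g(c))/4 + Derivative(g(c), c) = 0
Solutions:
 Integral(1/asin(_y), (_y, g(c))) = C1 + 9*c/4


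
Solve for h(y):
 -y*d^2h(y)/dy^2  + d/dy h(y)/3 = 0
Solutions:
 h(y) = C1 + C2*y^(4/3)


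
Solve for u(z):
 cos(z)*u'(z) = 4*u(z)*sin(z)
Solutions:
 u(z) = C1/cos(z)^4


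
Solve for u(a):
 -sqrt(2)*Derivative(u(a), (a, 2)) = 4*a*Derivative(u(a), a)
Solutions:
 u(a) = C1 + C2*erf(2^(1/4)*a)


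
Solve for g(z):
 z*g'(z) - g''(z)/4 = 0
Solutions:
 g(z) = C1 + C2*erfi(sqrt(2)*z)


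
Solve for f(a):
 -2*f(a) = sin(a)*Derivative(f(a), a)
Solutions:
 f(a) = C1*(cos(a) + 1)/(cos(a) - 1)


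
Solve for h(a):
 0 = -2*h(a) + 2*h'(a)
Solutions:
 h(a) = C1*exp(a)


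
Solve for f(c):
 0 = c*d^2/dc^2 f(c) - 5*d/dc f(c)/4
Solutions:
 f(c) = C1 + C2*c^(9/4)


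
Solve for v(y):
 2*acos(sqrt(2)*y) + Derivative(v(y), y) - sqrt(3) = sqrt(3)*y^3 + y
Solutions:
 v(y) = C1 + sqrt(3)*y^4/4 + y^2/2 - 2*y*acos(sqrt(2)*y) + sqrt(3)*y + sqrt(2)*sqrt(1 - 2*y^2)


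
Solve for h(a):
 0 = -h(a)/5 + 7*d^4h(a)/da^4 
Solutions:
 h(a) = C1*exp(-35^(3/4)*a/35) + C2*exp(35^(3/4)*a/35) + C3*sin(35^(3/4)*a/35) + C4*cos(35^(3/4)*a/35)


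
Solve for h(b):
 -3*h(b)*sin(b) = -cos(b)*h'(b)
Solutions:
 h(b) = C1/cos(b)^3


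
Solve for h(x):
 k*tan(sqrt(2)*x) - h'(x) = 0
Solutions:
 h(x) = C1 - sqrt(2)*k*log(cos(sqrt(2)*x))/2


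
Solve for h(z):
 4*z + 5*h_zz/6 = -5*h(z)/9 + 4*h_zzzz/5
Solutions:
 h(z) = C1*exp(-sqrt(15)*z*sqrt(5 + sqrt(89))/12) + C2*exp(sqrt(15)*z*sqrt(5 + sqrt(89))/12) + C3*sin(sqrt(15)*z*sqrt(-5 + sqrt(89))/12) + C4*cos(sqrt(15)*z*sqrt(-5 + sqrt(89))/12) - 36*z/5


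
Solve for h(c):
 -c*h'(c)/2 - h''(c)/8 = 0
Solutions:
 h(c) = C1 + C2*erf(sqrt(2)*c)


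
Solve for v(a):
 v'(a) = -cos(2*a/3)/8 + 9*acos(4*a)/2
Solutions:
 v(a) = C1 + 9*a*acos(4*a)/2 - 9*sqrt(1 - 16*a^2)/8 - 3*sin(2*a/3)/16


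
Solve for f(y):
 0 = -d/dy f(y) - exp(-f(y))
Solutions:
 f(y) = log(C1 - y)


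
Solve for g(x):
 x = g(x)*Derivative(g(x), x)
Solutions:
 g(x) = -sqrt(C1 + x^2)
 g(x) = sqrt(C1 + x^2)


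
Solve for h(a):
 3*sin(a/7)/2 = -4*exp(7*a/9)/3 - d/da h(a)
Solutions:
 h(a) = C1 - 12*exp(7*a/9)/7 + 21*cos(a/7)/2


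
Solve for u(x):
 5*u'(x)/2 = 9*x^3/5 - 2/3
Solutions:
 u(x) = C1 + 9*x^4/50 - 4*x/15


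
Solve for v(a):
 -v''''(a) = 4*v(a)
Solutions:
 v(a) = (C1*sin(a) + C2*cos(a))*exp(-a) + (C3*sin(a) + C4*cos(a))*exp(a)


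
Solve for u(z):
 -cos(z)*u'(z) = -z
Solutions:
 u(z) = C1 + Integral(z/cos(z), z)


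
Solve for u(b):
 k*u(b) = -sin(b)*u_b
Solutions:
 u(b) = C1*exp(k*(-log(cos(b) - 1) + log(cos(b) + 1))/2)


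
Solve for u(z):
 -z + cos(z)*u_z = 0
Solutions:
 u(z) = C1 + Integral(z/cos(z), z)


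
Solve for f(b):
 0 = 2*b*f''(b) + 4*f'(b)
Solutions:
 f(b) = C1 + C2/b


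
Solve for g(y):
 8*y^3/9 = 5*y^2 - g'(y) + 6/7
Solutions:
 g(y) = C1 - 2*y^4/9 + 5*y^3/3 + 6*y/7


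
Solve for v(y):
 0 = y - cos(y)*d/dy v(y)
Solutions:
 v(y) = C1 + Integral(y/cos(y), y)


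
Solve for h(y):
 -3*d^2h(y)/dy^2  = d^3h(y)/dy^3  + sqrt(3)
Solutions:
 h(y) = C1 + C2*y + C3*exp(-3*y) - sqrt(3)*y^2/6


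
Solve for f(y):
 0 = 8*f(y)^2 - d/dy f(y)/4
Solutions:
 f(y) = -1/(C1 + 32*y)


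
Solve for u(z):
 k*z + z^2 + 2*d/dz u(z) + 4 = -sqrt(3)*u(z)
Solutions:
 u(z) = C1*exp(-sqrt(3)*z/2) - sqrt(3)*k*z/3 + 2*k/3 - sqrt(3)*z^2/3 + 4*z/3 - 20*sqrt(3)/9


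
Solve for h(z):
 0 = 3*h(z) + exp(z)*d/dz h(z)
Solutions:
 h(z) = C1*exp(3*exp(-z))


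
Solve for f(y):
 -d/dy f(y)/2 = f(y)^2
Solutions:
 f(y) = 1/(C1 + 2*y)


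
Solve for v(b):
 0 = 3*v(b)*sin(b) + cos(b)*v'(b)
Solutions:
 v(b) = C1*cos(b)^3


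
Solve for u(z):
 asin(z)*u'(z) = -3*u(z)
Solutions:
 u(z) = C1*exp(-3*Integral(1/asin(z), z))


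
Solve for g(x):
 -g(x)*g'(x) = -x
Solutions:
 g(x) = -sqrt(C1 + x^2)
 g(x) = sqrt(C1 + x^2)


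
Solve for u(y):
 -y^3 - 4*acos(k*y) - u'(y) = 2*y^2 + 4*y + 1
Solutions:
 u(y) = C1 - y^4/4 - 2*y^3/3 - 2*y^2 - y - 4*Piecewise((y*acos(k*y) - sqrt(-k^2*y^2 + 1)/k, Ne(k, 0)), (pi*y/2, True))


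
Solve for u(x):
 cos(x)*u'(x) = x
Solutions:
 u(x) = C1 + Integral(x/cos(x), x)


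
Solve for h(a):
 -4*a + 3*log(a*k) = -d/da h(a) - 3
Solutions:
 h(a) = C1 + 2*a^2 - 3*a*log(a*k)


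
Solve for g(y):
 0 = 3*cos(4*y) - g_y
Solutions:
 g(y) = C1 + 3*sin(4*y)/4


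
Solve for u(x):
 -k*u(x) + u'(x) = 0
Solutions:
 u(x) = C1*exp(k*x)


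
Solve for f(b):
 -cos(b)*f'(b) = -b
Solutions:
 f(b) = C1 + Integral(b/cos(b), b)


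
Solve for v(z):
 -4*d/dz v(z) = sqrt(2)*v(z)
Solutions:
 v(z) = C1*exp(-sqrt(2)*z/4)


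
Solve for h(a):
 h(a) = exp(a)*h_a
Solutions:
 h(a) = C1*exp(-exp(-a))


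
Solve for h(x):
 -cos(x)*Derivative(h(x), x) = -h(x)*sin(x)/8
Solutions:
 h(x) = C1/cos(x)^(1/8)


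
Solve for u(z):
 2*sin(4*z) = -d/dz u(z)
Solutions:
 u(z) = C1 + cos(4*z)/2


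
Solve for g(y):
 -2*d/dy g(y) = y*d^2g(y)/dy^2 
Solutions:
 g(y) = C1 + C2/y


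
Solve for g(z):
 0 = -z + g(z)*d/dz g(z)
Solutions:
 g(z) = -sqrt(C1 + z^2)
 g(z) = sqrt(C1 + z^2)


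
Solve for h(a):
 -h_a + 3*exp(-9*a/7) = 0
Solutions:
 h(a) = C1 - 7*exp(-9*a/7)/3


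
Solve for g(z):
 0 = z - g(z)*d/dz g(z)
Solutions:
 g(z) = -sqrt(C1 + z^2)
 g(z) = sqrt(C1 + z^2)


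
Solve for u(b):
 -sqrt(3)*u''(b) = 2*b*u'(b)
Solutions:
 u(b) = C1 + C2*erf(3^(3/4)*b/3)


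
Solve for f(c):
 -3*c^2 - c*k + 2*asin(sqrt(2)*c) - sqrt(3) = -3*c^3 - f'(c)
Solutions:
 f(c) = C1 - 3*c^4/4 + c^3 + c^2*k/2 - 2*c*asin(sqrt(2)*c) + sqrt(3)*c - sqrt(2)*sqrt(1 - 2*c^2)


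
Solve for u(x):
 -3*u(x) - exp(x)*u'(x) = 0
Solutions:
 u(x) = C1*exp(3*exp(-x))


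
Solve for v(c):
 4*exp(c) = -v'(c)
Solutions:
 v(c) = C1 - 4*exp(c)


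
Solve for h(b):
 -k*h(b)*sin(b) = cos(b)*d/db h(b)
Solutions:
 h(b) = C1*exp(k*log(cos(b)))


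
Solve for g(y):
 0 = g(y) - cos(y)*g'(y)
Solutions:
 g(y) = C1*sqrt(sin(y) + 1)/sqrt(sin(y) - 1)


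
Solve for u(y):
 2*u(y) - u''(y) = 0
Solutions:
 u(y) = C1*exp(-sqrt(2)*y) + C2*exp(sqrt(2)*y)


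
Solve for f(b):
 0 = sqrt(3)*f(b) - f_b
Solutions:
 f(b) = C1*exp(sqrt(3)*b)


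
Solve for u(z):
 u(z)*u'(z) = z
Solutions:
 u(z) = -sqrt(C1 + z^2)
 u(z) = sqrt(C1 + z^2)


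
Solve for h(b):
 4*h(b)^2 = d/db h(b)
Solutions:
 h(b) = -1/(C1 + 4*b)


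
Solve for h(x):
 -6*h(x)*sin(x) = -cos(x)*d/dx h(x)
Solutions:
 h(x) = C1/cos(x)^6


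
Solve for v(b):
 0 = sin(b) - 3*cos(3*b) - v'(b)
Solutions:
 v(b) = C1 - sin(3*b) - cos(b)


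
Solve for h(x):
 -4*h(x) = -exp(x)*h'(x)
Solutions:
 h(x) = C1*exp(-4*exp(-x))


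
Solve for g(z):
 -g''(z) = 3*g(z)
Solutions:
 g(z) = C1*sin(sqrt(3)*z) + C2*cos(sqrt(3)*z)


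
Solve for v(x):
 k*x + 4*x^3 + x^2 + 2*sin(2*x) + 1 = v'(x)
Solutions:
 v(x) = C1 + k*x^2/2 + x^4 + x^3/3 + x - cos(2*x)


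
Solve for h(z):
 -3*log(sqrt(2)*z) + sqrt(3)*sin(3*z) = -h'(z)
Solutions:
 h(z) = C1 + 3*z*log(z) - 3*z + 3*z*log(2)/2 + sqrt(3)*cos(3*z)/3


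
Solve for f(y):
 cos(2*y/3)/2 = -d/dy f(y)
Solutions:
 f(y) = C1 - 3*sin(2*y/3)/4


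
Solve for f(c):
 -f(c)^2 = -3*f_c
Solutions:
 f(c) = -3/(C1 + c)


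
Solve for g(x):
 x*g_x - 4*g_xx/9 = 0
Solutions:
 g(x) = C1 + C2*erfi(3*sqrt(2)*x/4)


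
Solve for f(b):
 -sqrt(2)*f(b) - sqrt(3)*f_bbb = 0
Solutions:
 f(b) = C3*exp(-2^(1/6)*3^(5/6)*b/3) + (C1*sin(2^(1/6)*3^(1/3)*b/2) + C2*cos(2^(1/6)*3^(1/3)*b/2))*exp(2^(1/6)*3^(5/6)*b/6)


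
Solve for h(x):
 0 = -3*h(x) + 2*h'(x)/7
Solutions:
 h(x) = C1*exp(21*x/2)


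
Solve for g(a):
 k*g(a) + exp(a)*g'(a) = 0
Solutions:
 g(a) = C1*exp(k*exp(-a))


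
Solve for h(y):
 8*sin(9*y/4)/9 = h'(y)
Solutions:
 h(y) = C1 - 32*cos(9*y/4)/81


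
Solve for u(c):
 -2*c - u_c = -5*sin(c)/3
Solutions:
 u(c) = C1 - c^2 - 5*cos(c)/3


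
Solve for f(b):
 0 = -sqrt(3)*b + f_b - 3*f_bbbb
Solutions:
 f(b) = C1 + C4*exp(3^(2/3)*b/3) + sqrt(3)*b^2/2 + (C2*sin(3^(1/6)*b/2) + C3*cos(3^(1/6)*b/2))*exp(-3^(2/3)*b/6)


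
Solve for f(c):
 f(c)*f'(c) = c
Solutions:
 f(c) = -sqrt(C1 + c^2)
 f(c) = sqrt(C1 + c^2)


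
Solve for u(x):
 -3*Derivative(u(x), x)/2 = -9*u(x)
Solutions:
 u(x) = C1*exp(6*x)


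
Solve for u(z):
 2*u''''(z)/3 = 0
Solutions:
 u(z) = C1 + C2*z + C3*z^2 + C4*z^3


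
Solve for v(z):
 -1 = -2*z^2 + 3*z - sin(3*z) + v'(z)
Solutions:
 v(z) = C1 + 2*z^3/3 - 3*z^2/2 - z - cos(3*z)/3


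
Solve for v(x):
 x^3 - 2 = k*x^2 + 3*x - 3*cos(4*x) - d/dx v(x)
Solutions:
 v(x) = C1 + k*x^3/3 - x^4/4 + 3*x^2/2 + 2*x - 3*sin(4*x)/4


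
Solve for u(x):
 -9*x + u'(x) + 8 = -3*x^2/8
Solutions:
 u(x) = C1 - x^3/8 + 9*x^2/2 - 8*x


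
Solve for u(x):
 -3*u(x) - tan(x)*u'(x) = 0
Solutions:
 u(x) = C1/sin(x)^3


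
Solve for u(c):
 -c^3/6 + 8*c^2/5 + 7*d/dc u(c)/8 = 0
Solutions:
 u(c) = C1 + c^4/21 - 64*c^3/105


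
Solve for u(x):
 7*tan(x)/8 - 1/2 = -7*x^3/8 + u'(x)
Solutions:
 u(x) = C1 + 7*x^4/32 - x/2 - 7*log(cos(x))/8


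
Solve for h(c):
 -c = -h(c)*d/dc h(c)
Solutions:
 h(c) = -sqrt(C1 + c^2)
 h(c) = sqrt(C1 + c^2)


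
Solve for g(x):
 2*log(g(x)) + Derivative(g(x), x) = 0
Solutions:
 li(g(x)) = C1 - 2*x


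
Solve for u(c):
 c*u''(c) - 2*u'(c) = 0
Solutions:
 u(c) = C1 + C2*c^3


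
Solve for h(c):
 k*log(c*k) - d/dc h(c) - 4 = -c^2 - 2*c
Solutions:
 h(c) = C1 + c^3/3 + c^2 + c*k*log(c*k) + c*(-k - 4)


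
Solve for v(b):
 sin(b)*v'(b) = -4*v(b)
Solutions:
 v(b) = C1*(cos(b)^2 + 2*cos(b) + 1)/(cos(b)^2 - 2*cos(b) + 1)


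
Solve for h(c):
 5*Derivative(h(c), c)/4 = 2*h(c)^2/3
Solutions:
 h(c) = -15/(C1 + 8*c)


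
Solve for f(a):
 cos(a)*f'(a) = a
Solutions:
 f(a) = C1 + Integral(a/cos(a), a)


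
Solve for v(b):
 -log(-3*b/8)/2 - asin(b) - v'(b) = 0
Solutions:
 v(b) = C1 - b*log(-b)/2 - b*asin(b) - b*log(3) + b/2 + b*log(2) + b*log(6)/2 - sqrt(1 - b^2)


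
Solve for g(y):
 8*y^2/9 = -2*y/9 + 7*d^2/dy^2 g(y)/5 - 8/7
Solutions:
 g(y) = C1 + C2*y + 10*y^4/189 + 5*y^3/189 + 20*y^2/49


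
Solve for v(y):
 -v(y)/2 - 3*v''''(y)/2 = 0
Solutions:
 v(y) = (C1*sin(sqrt(2)*3^(3/4)*y/6) + C2*cos(sqrt(2)*3^(3/4)*y/6))*exp(-sqrt(2)*3^(3/4)*y/6) + (C3*sin(sqrt(2)*3^(3/4)*y/6) + C4*cos(sqrt(2)*3^(3/4)*y/6))*exp(sqrt(2)*3^(3/4)*y/6)


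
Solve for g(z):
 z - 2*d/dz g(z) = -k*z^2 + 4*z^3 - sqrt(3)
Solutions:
 g(z) = C1 + k*z^3/6 - z^4/2 + z^2/4 + sqrt(3)*z/2


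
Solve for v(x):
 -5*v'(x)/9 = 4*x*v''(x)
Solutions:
 v(x) = C1 + C2*x^(31/36)


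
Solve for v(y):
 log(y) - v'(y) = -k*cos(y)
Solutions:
 v(y) = C1 + k*sin(y) + y*log(y) - y


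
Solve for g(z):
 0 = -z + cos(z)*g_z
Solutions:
 g(z) = C1 + Integral(z/cos(z), z)


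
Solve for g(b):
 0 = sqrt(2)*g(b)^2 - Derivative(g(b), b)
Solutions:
 g(b) = -1/(C1 + sqrt(2)*b)


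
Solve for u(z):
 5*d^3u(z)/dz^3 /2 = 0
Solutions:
 u(z) = C1 + C2*z + C3*z^2


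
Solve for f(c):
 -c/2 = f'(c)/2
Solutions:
 f(c) = C1 - c^2/2


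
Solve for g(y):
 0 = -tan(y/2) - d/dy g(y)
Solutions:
 g(y) = C1 + 2*log(cos(y/2))


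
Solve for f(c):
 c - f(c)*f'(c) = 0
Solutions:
 f(c) = -sqrt(C1 + c^2)
 f(c) = sqrt(C1 + c^2)


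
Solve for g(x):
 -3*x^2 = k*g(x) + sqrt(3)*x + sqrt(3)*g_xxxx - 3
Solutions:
 g(x) = C1*exp(-3^(7/8)*x*(-k)^(1/4)/3) + C2*exp(3^(7/8)*x*(-k)^(1/4)/3) + C3*exp(-3^(7/8)*I*x*(-k)^(1/4)/3) + C4*exp(3^(7/8)*I*x*(-k)^(1/4)/3) - 3*x^2/k - sqrt(3)*x/k + 3/k


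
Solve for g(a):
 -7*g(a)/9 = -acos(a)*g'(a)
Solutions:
 g(a) = C1*exp(7*Integral(1/acos(a), a)/9)


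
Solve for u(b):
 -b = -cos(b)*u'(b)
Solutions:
 u(b) = C1 + Integral(b/cos(b), b)


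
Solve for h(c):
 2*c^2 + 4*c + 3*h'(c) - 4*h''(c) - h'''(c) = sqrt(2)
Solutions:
 h(c) = C1 + C2*exp(c*(-2 + sqrt(7))) + C3*exp(-c*(2 + sqrt(7))) - 2*c^3/9 - 14*c^2/9 - 124*c/27 + sqrt(2)*c/3


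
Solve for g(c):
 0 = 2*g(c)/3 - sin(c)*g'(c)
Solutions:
 g(c) = C1*(cos(c) - 1)^(1/3)/(cos(c) + 1)^(1/3)


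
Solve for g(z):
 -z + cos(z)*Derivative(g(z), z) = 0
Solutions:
 g(z) = C1 + Integral(z/cos(z), z)


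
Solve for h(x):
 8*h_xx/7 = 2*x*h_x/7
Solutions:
 h(x) = C1 + C2*erfi(sqrt(2)*x/4)


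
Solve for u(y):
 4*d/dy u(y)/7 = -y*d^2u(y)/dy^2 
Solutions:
 u(y) = C1 + C2*y^(3/7)


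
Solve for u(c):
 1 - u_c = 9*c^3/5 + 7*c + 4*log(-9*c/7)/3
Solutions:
 u(c) = C1 - 9*c^4/20 - 7*c^2/2 - 4*c*log(-c)/3 + c*(-3*log(3) + log(21)/3 + log(7) + 7/3)


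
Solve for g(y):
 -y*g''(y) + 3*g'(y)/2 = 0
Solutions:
 g(y) = C1 + C2*y^(5/2)


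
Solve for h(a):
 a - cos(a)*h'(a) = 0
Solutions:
 h(a) = C1 + Integral(a/cos(a), a)


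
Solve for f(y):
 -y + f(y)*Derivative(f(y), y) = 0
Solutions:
 f(y) = -sqrt(C1 + y^2)
 f(y) = sqrt(C1 + y^2)


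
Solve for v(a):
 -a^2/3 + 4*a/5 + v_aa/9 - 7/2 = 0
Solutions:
 v(a) = C1 + C2*a + a^4/4 - 6*a^3/5 + 63*a^2/4


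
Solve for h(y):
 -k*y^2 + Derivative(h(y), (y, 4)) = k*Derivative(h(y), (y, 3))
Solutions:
 h(y) = C1 + C2*y + C3*y^2 + C4*exp(k*y) - y^5/60 - y^4/(12*k) - y^3/(3*k^2)


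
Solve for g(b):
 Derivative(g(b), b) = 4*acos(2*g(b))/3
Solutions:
 Integral(1/acos(2*_y), (_y, g(b))) = C1 + 4*b/3


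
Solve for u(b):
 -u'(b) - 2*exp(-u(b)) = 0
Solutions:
 u(b) = log(C1 - 2*b)


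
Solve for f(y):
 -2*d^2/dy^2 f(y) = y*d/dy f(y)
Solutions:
 f(y) = C1 + C2*erf(y/2)


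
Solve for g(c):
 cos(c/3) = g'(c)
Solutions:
 g(c) = C1 + 3*sin(c/3)


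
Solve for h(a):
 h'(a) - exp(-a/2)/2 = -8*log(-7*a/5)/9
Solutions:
 h(a) = C1 - 8*a*log(-a)/9 + 8*a*(-log(7) + 1 + log(5))/9 - exp(-a/2)


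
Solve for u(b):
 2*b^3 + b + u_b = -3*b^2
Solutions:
 u(b) = C1 - b^4/2 - b^3 - b^2/2


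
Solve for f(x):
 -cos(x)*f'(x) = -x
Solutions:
 f(x) = C1 + Integral(x/cos(x), x)


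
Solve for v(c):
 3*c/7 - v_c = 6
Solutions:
 v(c) = C1 + 3*c^2/14 - 6*c


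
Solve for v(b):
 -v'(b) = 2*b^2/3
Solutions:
 v(b) = C1 - 2*b^3/9


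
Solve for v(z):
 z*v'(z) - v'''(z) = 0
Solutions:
 v(z) = C1 + Integral(C2*airyai(z) + C3*airybi(z), z)


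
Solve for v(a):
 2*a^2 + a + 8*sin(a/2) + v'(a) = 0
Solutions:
 v(a) = C1 - 2*a^3/3 - a^2/2 + 16*cos(a/2)


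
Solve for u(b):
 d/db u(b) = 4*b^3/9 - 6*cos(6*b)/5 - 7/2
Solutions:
 u(b) = C1 + b^4/9 - 7*b/2 - sin(6*b)/5


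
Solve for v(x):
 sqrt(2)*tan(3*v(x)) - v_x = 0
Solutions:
 v(x) = -asin(C1*exp(3*sqrt(2)*x))/3 + pi/3
 v(x) = asin(C1*exp(3*sqrt(2)*x))/3


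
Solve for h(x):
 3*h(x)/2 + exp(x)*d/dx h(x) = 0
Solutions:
 h(x) = C1*exp(3*exp(-x)/2)


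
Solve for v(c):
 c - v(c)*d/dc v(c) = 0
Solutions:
 v(c) = -sqrt(C1 + c^2)
 v(c) = sqrt(C1 + c^2)


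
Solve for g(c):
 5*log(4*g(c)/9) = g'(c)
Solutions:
 -Integral(1/(log(_y) - 2*log(3) + 2*log(2)), (_y, g(c)))/5 = C1 - c


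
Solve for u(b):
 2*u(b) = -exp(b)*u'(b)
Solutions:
 u(b) = C1*exp(2*exp(-b))


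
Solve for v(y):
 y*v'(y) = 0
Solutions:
 v(y) = C1


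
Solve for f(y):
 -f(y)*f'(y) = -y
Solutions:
 f(y) = -sqrt(C1 + y^2)
 f(y) = sqrt(C1 + y^2)


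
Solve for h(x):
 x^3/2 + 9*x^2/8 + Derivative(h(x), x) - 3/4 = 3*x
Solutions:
 h(x) = C1 - x^4/8 - 3*x^3/8 + 3*x^2/2 + 3*x/4


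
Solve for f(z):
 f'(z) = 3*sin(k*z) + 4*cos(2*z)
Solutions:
 f(z) = C1 + 2*sin(2*z) - 3*cos(k*z)/k


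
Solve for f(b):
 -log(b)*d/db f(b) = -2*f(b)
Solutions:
 f(b) = C1*exp(2*li(b))


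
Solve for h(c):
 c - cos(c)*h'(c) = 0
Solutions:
 h(c) = C1 + Integral(c/cos(c), c)


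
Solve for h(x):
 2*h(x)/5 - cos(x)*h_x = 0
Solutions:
 h(x) = C1*(sin(x) + 1)^(1/5)/(sin(x) - 1)^(1/5)


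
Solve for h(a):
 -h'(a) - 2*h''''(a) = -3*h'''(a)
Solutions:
 h(a) = C1 + C4*exp(-a/2) + (C2 + C3*a)*exp(a)


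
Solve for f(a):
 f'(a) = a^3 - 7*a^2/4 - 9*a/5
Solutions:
 f(a) = C1 + a^4/4 - 7*a^3/12 - 9*a^2/10


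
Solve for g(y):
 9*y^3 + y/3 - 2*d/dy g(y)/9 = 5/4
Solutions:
 g(y) = C1 + 81*y^4/8 + 3*y^2/4 - 45*y/8


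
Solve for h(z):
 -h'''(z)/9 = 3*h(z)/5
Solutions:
 h(z) = C3*exp(-3*5^(2/3)*z/5) + (C1*sin(3*sqrt(3)*5^(2/3)*z/10) + C2*cos(3*sqrt(3)*5^(2/3)*z/10))*exp(3*5^(2/3)*z/10)


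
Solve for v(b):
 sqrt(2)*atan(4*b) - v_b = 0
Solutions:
 v(b) = C1 + sqrt(2)*(b*atan(4*b) - log(16*b^2 + 1)/8)


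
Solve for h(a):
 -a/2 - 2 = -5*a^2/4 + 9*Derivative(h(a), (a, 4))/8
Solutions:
 h(a) = C1 + C2*a + C3*a^2 + C4*a^3 + a^6/324 - a^5/270 - 2*a^4/27


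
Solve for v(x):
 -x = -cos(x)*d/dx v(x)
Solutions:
 v(x) = C1 + Integral(x/cos(x), x)


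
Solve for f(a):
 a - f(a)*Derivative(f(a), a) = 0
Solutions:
 f(a) = -sqrt(C1 + a^2)
 f(a) = sqrt(C1 + a^2)


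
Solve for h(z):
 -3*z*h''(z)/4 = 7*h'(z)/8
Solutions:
 h(z) = C1 + C2/z^(1/6)


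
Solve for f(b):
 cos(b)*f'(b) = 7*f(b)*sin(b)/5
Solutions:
 f(b) = C1/cos(b)^(7/5)


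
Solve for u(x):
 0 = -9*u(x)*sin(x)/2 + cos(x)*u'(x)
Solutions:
 u(x) = C1/cos(x)^(9/2)


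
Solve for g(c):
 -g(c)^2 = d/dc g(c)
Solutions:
 g(c) = 1/(C1 + c)


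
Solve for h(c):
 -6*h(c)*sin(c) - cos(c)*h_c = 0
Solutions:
 h(c) = C1*cos(c)^6


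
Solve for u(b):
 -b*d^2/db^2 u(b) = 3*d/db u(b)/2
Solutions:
 u(b) = C1 + C2/sqrt(b)


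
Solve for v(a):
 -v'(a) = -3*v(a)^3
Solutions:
 v(a) = -sqrt(2)*sqrt(-1/(C1 + 3*a))/2
 v(a) = sqrt(2)*sqrt(-1/(C1 + 3*a))/2


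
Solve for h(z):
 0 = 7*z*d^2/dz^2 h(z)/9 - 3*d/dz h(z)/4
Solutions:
 h(z) = C1 + C2*z^(55/28)


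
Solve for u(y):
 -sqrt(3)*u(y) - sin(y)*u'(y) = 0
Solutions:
 u(y) = C1*(cos(y) + 1)^(sqrt(3)/2)/(cos(y) - 1)^(sqrt(3)/2)


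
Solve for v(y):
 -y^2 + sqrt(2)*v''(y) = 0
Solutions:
 v(y) = C1 + C2*y + sqrt(2)*y^4/24


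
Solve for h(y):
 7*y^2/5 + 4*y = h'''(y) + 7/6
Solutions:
 h(y) = C1 + C2*y + C3*y^2 + 7*y^5/300 + y^4/6 - 7*y^3/36


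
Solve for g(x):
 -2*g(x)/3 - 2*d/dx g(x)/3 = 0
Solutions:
 g(x) = C1*exp(-x)


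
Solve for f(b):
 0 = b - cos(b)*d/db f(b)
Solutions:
 f(b) = C1 + Integral(b/cos(b), b)


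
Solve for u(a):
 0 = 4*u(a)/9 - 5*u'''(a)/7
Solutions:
 u(a) = C3*exp(2100^(1/3)*a/15) + (C1*sin(3^(5/6)*700^(1/3)*a/30) + C2*cos(3^(5/6)*700^(1/3)*a/30))*exp(-2100^(1/3)*a/30)


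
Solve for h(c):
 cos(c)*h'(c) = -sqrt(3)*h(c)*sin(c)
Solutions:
 h(c) = C1*cos(c)^(sqrt(3))


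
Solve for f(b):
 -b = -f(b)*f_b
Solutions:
 f(b) = -sqrt(C1 + b^2)
 f(b) = sqrt(C1 + b^2)


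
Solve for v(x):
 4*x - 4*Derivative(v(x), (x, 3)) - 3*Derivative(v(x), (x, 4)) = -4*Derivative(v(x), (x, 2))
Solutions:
 v(x) = C1 + C2*x + C3*exp(-2*x) + C4*exp(2*x/3) - x^3/6 - x^2/2


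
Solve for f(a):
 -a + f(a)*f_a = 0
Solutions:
 f(a) = -sqrt(C1 + a^2)
 f(a) = sqrt(C1 + a^2)


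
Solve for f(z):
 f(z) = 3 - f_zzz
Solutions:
 f(z) = C3*exp(-z) + (C1*sin(sqrt(3)*z/2) + C2*cos(sqrt(3)*z/2))*exp(z/2) + 3


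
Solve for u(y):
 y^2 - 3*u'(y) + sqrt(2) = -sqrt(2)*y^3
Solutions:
 u(y) = C1 + sqrt(2)*y^4/12 + y^3/9 + sqrt(2)*y/3


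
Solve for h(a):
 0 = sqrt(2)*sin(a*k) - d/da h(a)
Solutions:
 h(a) = C1 - sqrt(2)*cos(a*k)/k


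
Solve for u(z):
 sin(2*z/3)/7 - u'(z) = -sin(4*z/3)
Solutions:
 u(z) = C1 - 3*cos(2*z/3)/14 - 3*cos(4*z/3)/4


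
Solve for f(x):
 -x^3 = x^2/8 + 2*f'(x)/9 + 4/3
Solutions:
 f(x) = C1 - 9*x^4/8 - 3*x^3/16 - 6*x


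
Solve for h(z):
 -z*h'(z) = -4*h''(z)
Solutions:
 h(z) = C1 + C2*erfi(sqrt(2)*z/4)


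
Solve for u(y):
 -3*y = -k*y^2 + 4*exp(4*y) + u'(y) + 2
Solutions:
 u(y) = C1 + k*y^3/3 - 3*y^2/2 - 2*y - exp(4*y)


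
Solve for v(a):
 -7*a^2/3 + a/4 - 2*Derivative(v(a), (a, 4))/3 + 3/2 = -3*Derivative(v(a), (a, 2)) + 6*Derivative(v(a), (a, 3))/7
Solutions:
 v(a) = C1 + C2*a + C3*exp(3*a*(-3 + sqrt(107))/14) + C4*exp(-3*a*(3 + sqrt(107))/14) + 7*a^4/108 + 13*a^3/216 - 29*a^2/1134


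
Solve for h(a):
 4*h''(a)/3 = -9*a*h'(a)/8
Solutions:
 h(a) = C1 + C2*erf(3*sqrt(3)*a/8)


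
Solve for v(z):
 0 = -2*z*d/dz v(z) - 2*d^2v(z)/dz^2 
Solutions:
 v(z) = C1 + C2*erf(sqrt(2)*z/2)


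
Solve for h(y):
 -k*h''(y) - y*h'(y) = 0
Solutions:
 h(y) = C1 + C2*sqrt(k)*erf(sqrt(2)*y*sqrt(1/k)/2)


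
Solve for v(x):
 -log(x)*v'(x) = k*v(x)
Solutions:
 v(x) = C1*exp(-k*li(x))


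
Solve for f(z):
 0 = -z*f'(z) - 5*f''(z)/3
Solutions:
 f(z) = C1 + C2*erf(sqrt(30)*z/10)


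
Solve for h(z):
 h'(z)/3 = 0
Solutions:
 h(z) = C1


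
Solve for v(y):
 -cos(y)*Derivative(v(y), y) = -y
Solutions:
 v(y) = C1 + Integral(y/cos(y), y)


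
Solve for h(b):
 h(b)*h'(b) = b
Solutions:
 h(b) = -sqrt(C1 + b^2)
 h(b) = sqrt(C1 + b^2)


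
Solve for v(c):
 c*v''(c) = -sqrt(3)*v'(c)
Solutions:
 v(c) = C1 + C2*c^(1 - sqrt(3))


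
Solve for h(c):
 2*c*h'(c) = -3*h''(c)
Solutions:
 h(c) = C1 + C2*erf(sqrt(3)*c/3)


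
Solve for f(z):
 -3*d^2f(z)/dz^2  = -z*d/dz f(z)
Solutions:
 f(z) = C1 + C2*erfi(sqrt(6)*z/6)


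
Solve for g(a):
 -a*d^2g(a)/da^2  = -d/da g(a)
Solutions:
 g(a) = C1 + C2*a^2


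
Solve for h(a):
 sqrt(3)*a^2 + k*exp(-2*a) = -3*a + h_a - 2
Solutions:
 h(a) = C1 + sqrt(3)*a^3/3 + 3*a^2/2 + 2*a - k*exp(-2*a)/2


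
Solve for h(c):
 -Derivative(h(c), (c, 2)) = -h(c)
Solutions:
 h(c) = C1*exp(-c) + C2*exp(c)


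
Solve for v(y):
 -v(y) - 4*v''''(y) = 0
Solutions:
 v(y) = (C1*sin(y/2) + C2*cos(y/2))*exp(-y/2) + (C3*sin(y/2) + C4*cos(y/2))*exp(y/2)


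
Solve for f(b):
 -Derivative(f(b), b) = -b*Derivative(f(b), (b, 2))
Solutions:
 f(b) = C1 + C2*b^2


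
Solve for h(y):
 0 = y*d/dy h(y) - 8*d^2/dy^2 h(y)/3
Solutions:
 h(y) = C1 + C2*erfi(sqrt(3)*y/4)


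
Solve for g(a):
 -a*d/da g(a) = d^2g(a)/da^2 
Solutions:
 g(a) = C1 + C2*erf(sqrt(2)*a/2)


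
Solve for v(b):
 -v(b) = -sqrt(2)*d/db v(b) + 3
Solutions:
 v(b) = C1*exp(sqrt(2)*b/2) - 3


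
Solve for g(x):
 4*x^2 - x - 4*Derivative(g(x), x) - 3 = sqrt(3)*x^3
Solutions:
 g(x) = C1 - sqrt(3)*x^4/16 + x^3/3 - x^2/8 - 3*x/4


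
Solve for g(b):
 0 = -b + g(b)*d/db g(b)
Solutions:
 g(b) = -sqrt(C1 + b^2)
 g(b) = sqrt(C1 + b^2)


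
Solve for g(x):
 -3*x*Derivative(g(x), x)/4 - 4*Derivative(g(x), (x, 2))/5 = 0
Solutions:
 g(x) = C1 + C2*erf(sqrt(30)*x/8)


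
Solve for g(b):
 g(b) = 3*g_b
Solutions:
 g(b) = C1*exp(b/3)


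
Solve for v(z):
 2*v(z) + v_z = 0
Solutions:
 v(z) = C1*exp(-2*z)


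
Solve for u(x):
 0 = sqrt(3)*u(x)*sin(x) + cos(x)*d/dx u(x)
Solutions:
 u(x) = C1*cos(x)^(sqrt(3))


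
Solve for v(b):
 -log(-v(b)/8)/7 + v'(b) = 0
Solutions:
 -7*Integral(1/(log(-_y) - 3*log(2)), (_y, v(b))) = C1 - b


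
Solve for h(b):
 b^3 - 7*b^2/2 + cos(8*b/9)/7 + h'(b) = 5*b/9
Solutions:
 h(b) = C1 - b^4/4 + 7*b^3/6 + 5*b^2/18 - 9*sin(8*b/9)/56


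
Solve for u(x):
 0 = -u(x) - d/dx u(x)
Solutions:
 u(x) = C1*exp(-x)


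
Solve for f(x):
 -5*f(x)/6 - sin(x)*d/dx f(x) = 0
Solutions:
 f(x) = C1*(cos(x) + 1)^(5/12)/(cos(x) - 1)^(5/12)


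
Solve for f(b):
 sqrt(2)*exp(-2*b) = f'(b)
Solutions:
 f(b) = C1 - sqrt(2)*exp(-2*b)/2


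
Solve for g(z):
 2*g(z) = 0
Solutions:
 g(z) = 0


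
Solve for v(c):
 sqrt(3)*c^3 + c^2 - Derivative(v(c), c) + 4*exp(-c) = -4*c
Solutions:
 v(c) = C1 + sqrt(3)*c^4/4 + c^3/3 + 2*c^2 - 4*exp(-c)


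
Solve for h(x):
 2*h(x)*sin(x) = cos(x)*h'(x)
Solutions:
 h(x) = C1/cos(x)^2


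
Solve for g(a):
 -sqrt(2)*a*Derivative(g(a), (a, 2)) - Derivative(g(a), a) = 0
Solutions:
 g(a) = C1 + C2*a^(1 - sqrt(2)/2)


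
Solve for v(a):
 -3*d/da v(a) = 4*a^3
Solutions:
 v(a) = C1 - a^4/3


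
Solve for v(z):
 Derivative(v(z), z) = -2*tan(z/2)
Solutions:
 v(z) = C1 + 4*log(cos(z/2))


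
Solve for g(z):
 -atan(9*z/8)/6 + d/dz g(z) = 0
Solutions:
 g(z) = C1 + z*atan(9*z/8)/6 - 2*log(81*z^2 + 64)/27


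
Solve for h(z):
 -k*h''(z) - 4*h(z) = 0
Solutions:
 h(z) = C1*exp(-2*z*sqrt(-1/k)) + C2*exp(2*z*sqrt(-1/k))


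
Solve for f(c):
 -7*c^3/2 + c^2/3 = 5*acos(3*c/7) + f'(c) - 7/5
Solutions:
 f(c) = C1 - 7*c^4/8 + c^3/9 - 5*c*acos(3*c/7) + 7*c/5 + 5*sqrt(49 - 9*c^2)/3


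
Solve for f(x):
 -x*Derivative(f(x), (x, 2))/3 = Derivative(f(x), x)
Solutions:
 f(x) = C1 + C2/x^2


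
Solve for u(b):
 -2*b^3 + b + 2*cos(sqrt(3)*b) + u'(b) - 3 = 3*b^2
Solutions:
 u(b) = C1 + b^4/2 + b^3 - b^2/2 + 3*b - 2*sqrt(3)*sin(sqrt(3)*b)/3


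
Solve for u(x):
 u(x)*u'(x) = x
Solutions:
 u(x) = -sqrt(C1 + x^2)
 u(x) = sqrt(C1 + x^2)


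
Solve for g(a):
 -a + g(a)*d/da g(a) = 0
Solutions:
 g(a) = -sqrt(C1 + a^2)
 g(a) = sqrt(C1 + a^2)


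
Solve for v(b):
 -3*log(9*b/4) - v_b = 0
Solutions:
 v(b) = C1 - 3*b*log(b) + b*log(64/729) + 3*b


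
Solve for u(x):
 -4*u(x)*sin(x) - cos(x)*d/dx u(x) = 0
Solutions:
 u(x) = C1*cos(x)^4


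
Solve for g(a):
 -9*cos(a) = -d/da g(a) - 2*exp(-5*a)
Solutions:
 g(a) = C1 + 9*sin(a) + 2*exp(-5*a)/5


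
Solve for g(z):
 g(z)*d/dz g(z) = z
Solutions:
 g(z) = -sqrt(C1 + z^2)
 g(z) = sqrt(C1 + z^2)


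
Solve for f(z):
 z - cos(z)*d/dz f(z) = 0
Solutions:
 f(z) = C1 + Integral(z/cos(z), z)


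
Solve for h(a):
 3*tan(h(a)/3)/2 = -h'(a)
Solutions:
 h(a) = -3*asin(C1*exp(-a/2)) + 3*pi
 h(a) = 3*asin(C1*exp(-a/2))


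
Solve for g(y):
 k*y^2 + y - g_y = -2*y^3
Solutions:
 g(y) = C1 + k*y^3/3 + y^4/2 + y^2/2


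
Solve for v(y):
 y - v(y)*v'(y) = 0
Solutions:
 v(y) = -sqrt(C1 + y^2)
 v(y) = sqrt(C1 + y^2)


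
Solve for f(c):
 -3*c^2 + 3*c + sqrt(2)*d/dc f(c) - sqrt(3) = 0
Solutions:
 f(c) = C1 + sqrt(2)*c^3/2 - 3*sqrt(2)*c^2/4 + sqrt(6)*c/2


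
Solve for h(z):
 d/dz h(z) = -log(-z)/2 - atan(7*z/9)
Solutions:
 h(z) = C1 - z*log(-z)/2 - z*atan(7*z/9) + z/2 + 9*log(49*z^2 + 81)/14


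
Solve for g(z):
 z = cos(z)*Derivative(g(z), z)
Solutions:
 g(z) = C1 + Integral(z/cos(z), z)


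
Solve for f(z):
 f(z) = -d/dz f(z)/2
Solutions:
 f(z) = C1*exp(-2*z)


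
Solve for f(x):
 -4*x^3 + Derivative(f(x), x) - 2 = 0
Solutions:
 f(x) = C1 + x^4 + 2*x


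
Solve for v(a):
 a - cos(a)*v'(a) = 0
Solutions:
 v(a) = C1 + Integral(a/cos(a), a)


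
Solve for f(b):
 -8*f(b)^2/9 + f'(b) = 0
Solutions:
 f(b) = -9/(C1 + 8*b)


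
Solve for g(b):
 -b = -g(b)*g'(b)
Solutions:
 g(b) = -sqrt(C1 + b^2)
 g(b) = sqrt(C1 + b^2)


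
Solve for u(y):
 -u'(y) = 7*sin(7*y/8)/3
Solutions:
 u(y) = C1 + 8*cos(7*y/8)/3


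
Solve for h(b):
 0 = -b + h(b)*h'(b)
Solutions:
 h(b) = -sqrt(C1 + b^2)
 h(b) = sqrt(C1 + b^2)


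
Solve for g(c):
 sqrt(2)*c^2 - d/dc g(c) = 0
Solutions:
 g(c) = C1 + sqrt(2)*c^3/3


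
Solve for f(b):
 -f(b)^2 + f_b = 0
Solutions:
 f(b) = -1/(C1 + b)


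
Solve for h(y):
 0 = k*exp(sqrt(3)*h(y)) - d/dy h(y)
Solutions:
 h(y) = sqrt(3)*(2*log(-1/(C1 + k*y)) - log(3))/6


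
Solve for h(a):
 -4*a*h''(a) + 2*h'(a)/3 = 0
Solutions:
 h(a) = C1 + C2*a^(7/6)


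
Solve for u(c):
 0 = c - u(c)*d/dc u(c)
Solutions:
 u(c) = -sqrt(C1 + c^2)
 u(c) = sqrt(C1 + c^2)


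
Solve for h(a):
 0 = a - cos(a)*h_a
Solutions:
 h(a) = C1 + Integral(a/cos(a), a)


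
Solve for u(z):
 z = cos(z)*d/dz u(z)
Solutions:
 u(z) = C1 + Integral(z/cos(z), z)


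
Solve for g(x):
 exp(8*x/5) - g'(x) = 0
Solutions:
 g(x) = C1 + 5*exp(8*x/5)/8


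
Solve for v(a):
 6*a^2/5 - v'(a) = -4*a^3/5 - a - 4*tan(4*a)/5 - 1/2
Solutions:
 v(a) = C1 + a^4/5 + 2*a^3/5 + a^2/2 + a/2 - log(cos(4*a))/5


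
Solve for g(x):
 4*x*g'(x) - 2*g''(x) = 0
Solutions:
 g(x) = C1 + C2*erfi(x)


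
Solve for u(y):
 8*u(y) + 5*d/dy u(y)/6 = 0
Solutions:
 u(y) = C1*exp(-48*y/5)


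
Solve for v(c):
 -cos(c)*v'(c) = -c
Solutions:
 v(c) = C1 + Integral(c/cos(c), c)


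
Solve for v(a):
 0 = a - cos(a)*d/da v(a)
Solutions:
 v(a) = C1 + Integral(a/cos(a), a)


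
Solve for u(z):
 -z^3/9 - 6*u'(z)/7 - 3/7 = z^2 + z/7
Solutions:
 u(z) = C1 - 7*z^4/216 - 7*z^3/18 - z^2/12 - z/2


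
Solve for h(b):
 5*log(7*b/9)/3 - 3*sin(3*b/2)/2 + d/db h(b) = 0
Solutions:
 h(b) = C1 - 5*b*log(b)/3 - 2*b*log(7) + b*log(21)/3 + 5*b/3 + 3*b*log(3) - cos(3*b/2)


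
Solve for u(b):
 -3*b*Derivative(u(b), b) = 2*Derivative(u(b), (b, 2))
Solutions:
 u(b) = C1 + C2*erf(sqrt(3)*b/2)


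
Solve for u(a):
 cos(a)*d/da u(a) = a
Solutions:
 u(a) = C1 + Integral(a/cos(a), a)


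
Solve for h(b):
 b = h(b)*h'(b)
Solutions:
 h(b) = -sqrt(C1 + b^2)
 h(b) = sqrt(C1 + b^2)


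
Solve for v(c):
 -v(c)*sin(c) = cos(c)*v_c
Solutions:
 v(c) = C1*cos(c)


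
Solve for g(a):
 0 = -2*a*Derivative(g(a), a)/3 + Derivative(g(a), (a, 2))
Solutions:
 g(a) = C1 + C2*erfi(sqrt(3)*a/3)


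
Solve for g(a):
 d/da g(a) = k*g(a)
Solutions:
 g(a) = C1*exp(a*k)


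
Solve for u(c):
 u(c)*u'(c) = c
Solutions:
 u(c) = -sqrt(C1 + c^2)
 u(c) = sqrt(C1 + c^2)


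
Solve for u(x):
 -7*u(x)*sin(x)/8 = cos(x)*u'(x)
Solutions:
 u(x) = C1*cos(x)^(7/8)


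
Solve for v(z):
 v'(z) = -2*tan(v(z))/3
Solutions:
 v(z) = pi - asin(C1*exp(-2*z/3))
 v(z) = asin(C1*exp(-2*z/3))


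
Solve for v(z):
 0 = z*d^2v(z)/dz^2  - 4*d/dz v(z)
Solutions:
 v(z) = C1 + C2*z^5


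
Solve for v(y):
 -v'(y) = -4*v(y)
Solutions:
 v(y) = C1*exp(4*y)


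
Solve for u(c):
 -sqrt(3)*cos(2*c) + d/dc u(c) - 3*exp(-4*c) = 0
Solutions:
 u(c) = C1 + sqrt(3)*sin(2*c)/2 - 3*exp(-4*c)/4


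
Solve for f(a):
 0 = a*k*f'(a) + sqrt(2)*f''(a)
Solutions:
 f(a) = Piecewise((-2^(3/4)*sqrt(pi)*C1*erf(2^(1/4)*a*sqrt(k)/2)/(2*sqrt(k)) - C2, (k > 0) | (k < 0)), (-C1*a - C2, True))


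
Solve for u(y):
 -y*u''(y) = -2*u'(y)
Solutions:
 u(y) = C1 + C2*y^3


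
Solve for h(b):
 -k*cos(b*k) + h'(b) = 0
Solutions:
 h(b) = C1 + sin(b*k)


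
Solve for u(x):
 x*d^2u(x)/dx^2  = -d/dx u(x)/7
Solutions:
 u(x) = C1 + C2*x^(6/7)


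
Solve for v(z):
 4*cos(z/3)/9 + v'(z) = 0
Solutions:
 v(z) = C1 - 4*sin(z/3)/3


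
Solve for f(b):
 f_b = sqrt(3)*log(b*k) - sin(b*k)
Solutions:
 f(b) = C1 + sqrt(3)*b*(log(b*k) - 1) - Piecewise((-cos(b*k)/k, Ne(k, 0)), (0, True))


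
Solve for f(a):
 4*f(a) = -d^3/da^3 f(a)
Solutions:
 f(a) = C3*exp(-2^(2/3)*a) + (C1*sin(2^(2/3)*sqrt(3)*a/2) + C2*cos(2^(2/3)*sqrt(3)*a/2))*exp(2^(2/3)*a/2)


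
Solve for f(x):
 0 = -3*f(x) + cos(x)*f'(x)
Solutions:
 f(x) = C1*(sin(x) + 1)^(3/2)/(sin(x) - 1)^(3/2)


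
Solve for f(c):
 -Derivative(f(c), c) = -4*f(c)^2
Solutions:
 f(c) = -1/(C1 + 4*c)


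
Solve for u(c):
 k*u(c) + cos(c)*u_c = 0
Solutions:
 u(c) = C1*exp(k*(log(sin(c) - 1) - log(sin(c) + 1))/2)


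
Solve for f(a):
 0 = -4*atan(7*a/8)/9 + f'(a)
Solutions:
 f(a) = C1 + 4*a*atan(7*a/8)/9 - 16*log(49*a^2 + 64)/63


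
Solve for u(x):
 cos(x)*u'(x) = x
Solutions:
 u(x) = C1 + Integral(x/cos(x), x)


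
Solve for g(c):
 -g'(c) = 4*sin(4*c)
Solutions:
 g(c) = C1 + cos(4*c)


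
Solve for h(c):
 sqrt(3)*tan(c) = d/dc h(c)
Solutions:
 h(c) = C1 - sqrt(3)*log(cos(c))


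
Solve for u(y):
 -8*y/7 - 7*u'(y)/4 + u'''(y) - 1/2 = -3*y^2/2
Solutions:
 u(y) = C1 + C2*exp(-sqrt(7)*y/2) + C3*exp(sqrt(7)*y/2) + 2*y^3/7 - 16*y^2/49 + 34*y/49


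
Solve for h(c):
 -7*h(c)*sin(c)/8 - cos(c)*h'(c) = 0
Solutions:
 h(c) = C1*cos(c)^(7/8)


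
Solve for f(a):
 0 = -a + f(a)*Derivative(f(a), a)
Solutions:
 f(a) = -sqrt(C1 + a^2)
 f(a) = sqrt(C1 + a^2)


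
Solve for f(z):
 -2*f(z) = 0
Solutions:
 f(z) = 0


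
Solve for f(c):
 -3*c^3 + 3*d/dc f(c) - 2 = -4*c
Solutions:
 f(c) = C1 + c^4/4 - 2*c^2/3 + 2*c/3


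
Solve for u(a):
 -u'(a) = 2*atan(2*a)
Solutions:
 u(a) = C1 - 2*a*atan(2*a) + log(4*a^2 + 1)/2


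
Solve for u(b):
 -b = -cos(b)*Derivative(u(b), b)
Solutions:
 u(b) = C1 + Integral(b/cos(b), b)


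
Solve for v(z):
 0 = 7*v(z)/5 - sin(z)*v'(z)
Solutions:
 v(z) = C1*(cos(z) - 1)^(7/10)/(cos(z) + 1)^(7/10)


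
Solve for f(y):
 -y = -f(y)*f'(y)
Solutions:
 f(y) = -sqrt(C1 + y^2)
 f(y) = sqrt(C1 + y^2)


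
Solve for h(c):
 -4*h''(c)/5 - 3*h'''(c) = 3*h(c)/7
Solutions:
 h(c) = C1*exp(c*(-112 + 224*14^(1/3)/(135*sqrt(464585) + 92021)^(1/3) + 14^(2/3)*(135*sqrt(464585) + 92021)^(1/3))/1260)*sin(14^(1/3)*sqrt(3)*c*(-14^(1/3)*(135*sqrt(464585) + 92021)^(1/3) + 224/(135*sqrt(464585) + 92021)^(1/3))/1260) + C2*exp(c*(-112 + 224*14^(1/3)/(135*sqrt(464585) + 92021)^(1/3) + 14^(2/3)*(135*sqrt(464585) + 92021)^(1/3))/1260)*cos(14^(1/3)*sqrt(3)*c*(-14^(1/3)*(135*sqrt(464585) + 92021)^(1/3) + 224/(135*sqrt(464585) + 92021)^(1/3))/1260) + C3*exp(-c*(224*14^(1/3)/(135*sqrt(464585) + 92021)^(1/3) + 56 + 14^(2/3)*(135*sqrt(464585) + 92021)^(1/3))/630)


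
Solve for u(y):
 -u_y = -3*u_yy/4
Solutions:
 u(y) = C1 + C2*exp(4*y/3)


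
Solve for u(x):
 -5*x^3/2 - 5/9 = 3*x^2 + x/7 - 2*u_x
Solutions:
 u(x) = C1 + 5*x^4/16 + x^3/2 + x^2/28 + 5*x/18


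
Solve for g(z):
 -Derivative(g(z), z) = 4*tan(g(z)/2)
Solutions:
 g(z) = -2*asin(C1*exp(-2*z)) + 2*pi
 g(z) = 2*asin(C1*exp(-2*z))


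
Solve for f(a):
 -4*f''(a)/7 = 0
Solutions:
 f(a) = C1 + C2*a


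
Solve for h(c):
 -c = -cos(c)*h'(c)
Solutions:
 h(c) = C1 + Integral(c/cos(c), c)


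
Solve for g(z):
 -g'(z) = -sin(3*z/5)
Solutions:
 g(z) = C1 - 5*cos(3*z/5)/3


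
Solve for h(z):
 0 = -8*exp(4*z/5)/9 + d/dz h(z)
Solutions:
 h(z) = C1 + 10*exp(4*z/5)/9


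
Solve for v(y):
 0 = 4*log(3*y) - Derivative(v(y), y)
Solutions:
 v(y) = C1 + 4*y*log(y) - 4*y + y*log(81)


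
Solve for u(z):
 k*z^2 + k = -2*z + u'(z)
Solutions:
 u(z) = C1 + k*z^3/3 + k*z + z^2


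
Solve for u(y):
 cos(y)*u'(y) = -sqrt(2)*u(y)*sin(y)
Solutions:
 u(y) = C1*cos(y)^(sqrt(2))


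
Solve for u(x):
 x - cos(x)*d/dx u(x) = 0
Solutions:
 u(x) = C1 + Integral(x/cos(x), x)


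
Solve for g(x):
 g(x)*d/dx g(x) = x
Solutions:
 g(x) = -sqrt(C1 + x^2)
 g(x) = sqrt(C1 + x^2)


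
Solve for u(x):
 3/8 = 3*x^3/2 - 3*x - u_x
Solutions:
 u(x) = C1 + 3*x^4/8 - 3*x^2/2 - 3*x/8


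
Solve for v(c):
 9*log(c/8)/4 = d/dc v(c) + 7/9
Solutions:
 v(c) = C1 + 9*c*log(c)/4 - 27*c*log(2)/4 - 109*c/36


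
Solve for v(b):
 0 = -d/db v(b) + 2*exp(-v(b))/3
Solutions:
 v(b) = log(C1 + 2*b/3)


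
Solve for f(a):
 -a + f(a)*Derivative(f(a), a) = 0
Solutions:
 f(a) = -sqrt(C1 + a^2)
 f(a) = sqrt(C1 + a^2)


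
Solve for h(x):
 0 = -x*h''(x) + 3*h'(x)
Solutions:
 h(x) = C1 + C2*x^4


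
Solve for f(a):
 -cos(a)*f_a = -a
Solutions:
 f(a) = C1 + Integral(a/cos(a), a)


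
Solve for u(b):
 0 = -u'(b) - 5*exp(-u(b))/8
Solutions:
 u(b) = log(C1 - 5*b/8)


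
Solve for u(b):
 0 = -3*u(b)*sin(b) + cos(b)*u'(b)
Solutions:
 u(b) = C1/cos(b)^3


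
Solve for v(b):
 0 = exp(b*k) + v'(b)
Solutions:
 v(b) = C1 - exp(b*k)/k


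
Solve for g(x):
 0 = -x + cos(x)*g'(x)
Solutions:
 g(x) = C1 + Integral(x/cos(x), x)
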